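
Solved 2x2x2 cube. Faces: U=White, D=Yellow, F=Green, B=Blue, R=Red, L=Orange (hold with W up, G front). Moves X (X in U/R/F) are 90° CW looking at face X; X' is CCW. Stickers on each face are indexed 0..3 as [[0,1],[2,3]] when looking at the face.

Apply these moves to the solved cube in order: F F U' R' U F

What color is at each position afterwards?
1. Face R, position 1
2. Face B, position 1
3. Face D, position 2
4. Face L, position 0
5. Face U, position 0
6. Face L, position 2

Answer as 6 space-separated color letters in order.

After move 1 (F): F=GGGG U=WWOO R=WRWR D=RRYY L=OYOY
After move 2 (F): F=GGGG U=WWYY R=OROR D=WWYY L=OROR
After move 3 (U'): U=WYWY F=ORGG R=GGOR B=ORBB L=BBOR
After move 4 (R'): R=GRGO U=WBWO F=OYGY D=WRYG B=YRWB
After move 5 (U): U=WWOB F=GRGY R=YRGO B=BBWB L=OYOR
After move 6 (F): F=GGYR U=WWRY R=ORBO D=GYYG L=OWOR
Query 1: R[1] = R
Query 2: B[1] = B
Query 3: D[2] = Y
Query 4: L[0] = O
Query 5: U[0] = W
Query 6: L[2] = O

Answer: R B Y O W O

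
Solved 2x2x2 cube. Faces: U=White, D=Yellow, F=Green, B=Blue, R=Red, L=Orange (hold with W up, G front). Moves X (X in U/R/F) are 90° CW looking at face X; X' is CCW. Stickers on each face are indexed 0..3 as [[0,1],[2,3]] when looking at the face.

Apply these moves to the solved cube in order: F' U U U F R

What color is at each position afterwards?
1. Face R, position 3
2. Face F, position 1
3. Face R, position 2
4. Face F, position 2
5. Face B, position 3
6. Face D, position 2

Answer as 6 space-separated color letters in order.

Answer: G G R G B Y

Derivation:
After move 1 (F'): F=GGGG U=WWRR R=YRYR D=OOYY L=OWOW
After move 2 (U): U=RWRW F=YRGG R=BBYR B=OWBB L=GGOW
After move 3 (U): U=RRWW F=BBGG R=OWYR B=GGBB L=YROW
After move 4 (U): U=WRWR F=OWGG R=GGYR B=YRBB L=BBOW
After move 5 (F): F=GOGW U=WRWB R=WGRR D=YGYY L=BOOO
After move 6 (R): R=RWRG U=WOWW F=GGGY D=YBYY B=BRRB
Query 1: R[3] = G
Query 2: F[1] = G
Query 3: R[2] = R
Query 4: F[2] = G
Query 5: B[3] = B
Query 6: D[2] = Y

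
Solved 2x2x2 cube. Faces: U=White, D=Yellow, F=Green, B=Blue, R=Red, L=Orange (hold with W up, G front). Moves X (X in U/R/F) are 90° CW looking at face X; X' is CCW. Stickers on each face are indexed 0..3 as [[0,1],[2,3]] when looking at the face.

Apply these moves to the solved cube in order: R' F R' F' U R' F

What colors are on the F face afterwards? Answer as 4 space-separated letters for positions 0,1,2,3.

After move 1 (R'): R=RRRR U=WBWB F=GWGW D=YGYG B=YBYB
After move 2 (F): F=GGWW U=WBOO R=WRBR D=RRYG L=OYOG
After move 3 (R'): R=RRWB U=WYOY F=GBWO D=RGYW B=GBRB
After move 4 (F'): F=BOGW U=WYRW R=GRRB D=YGYW L=OYOO
After move 5 (U): U=RWWY F=GRGW R=GBRB B=OYRB L=BOOO
After move 6 (R'): R=BBGR U=RRWO F=GWGY D=YRYW B=WYGB
After move 7 (F): F=GGYW U=RROO R=WBOR D=GBYW L=BYOR
Query: F face = GGYW

Answer: G G Y W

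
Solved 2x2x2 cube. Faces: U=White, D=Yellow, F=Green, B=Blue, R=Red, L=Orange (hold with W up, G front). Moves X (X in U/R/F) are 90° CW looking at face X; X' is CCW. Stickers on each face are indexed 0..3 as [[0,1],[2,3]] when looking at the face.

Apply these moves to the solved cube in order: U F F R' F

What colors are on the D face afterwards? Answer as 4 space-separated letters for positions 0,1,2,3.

After move 1 (U): U=WWWW F=RRGG R=BBRR B=OOBB L=GGOO
After move 2 (F): F=GRGR U=WWOG R=WBWR D=RBYY L=GYOY
After move 3 (F): F=GGRR U=WWYY R=OBGR D=WWYY L=GROB
After move 4 (R'): R=BROG U=WBYO F=GWRY D=WGYR B=YOWB
After move 5 (F): F=RGYW U=WBBR R=YROG D=OBYR L=GWOG
Query: D face = OBYR

Answer: O B Y R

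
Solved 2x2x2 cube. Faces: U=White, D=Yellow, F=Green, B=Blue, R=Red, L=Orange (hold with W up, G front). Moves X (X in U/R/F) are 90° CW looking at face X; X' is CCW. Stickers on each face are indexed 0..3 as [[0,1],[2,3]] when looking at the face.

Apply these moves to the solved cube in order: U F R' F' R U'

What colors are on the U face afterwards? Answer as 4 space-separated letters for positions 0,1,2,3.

Answer: G G W B

Derivation:
After move 1 (U): U=WWWW F=RRGG R=BBRR B=OOBB L=GGOO
After move 2 (F): F=GRGR U=WWOG R=WBWR D=RBYY L=GYOY
After move 3 (R'): R=BRWW U=WBOO F=GWGG D=RRYR B=YOBB
After move 4 (F'): F=WGGG U=WBBW R=RRRW D=YYYR L=GOOO
After move 5 (R): R=RRWR U=WGBG F=WYGR D=YBYY B=WOBB
After move 6 (U'): U=GGWB F=GOGR R=WYWR B=RRBB L=WOOO
Query: U face = GGWB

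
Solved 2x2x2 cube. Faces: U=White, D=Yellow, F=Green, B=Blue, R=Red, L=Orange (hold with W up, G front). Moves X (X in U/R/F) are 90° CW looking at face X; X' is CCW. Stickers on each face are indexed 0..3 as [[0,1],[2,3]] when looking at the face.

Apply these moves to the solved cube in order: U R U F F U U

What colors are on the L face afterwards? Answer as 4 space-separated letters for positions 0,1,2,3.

Answer: O O O W

Derivation:
After move 1 (U): U=WWWW F=RRGG R=BBRR B=OOBB L=GGOO
After move 2 (R): R=RBRB U=WRWG F=RYGY D=YBYO B=WOWB
After move 3 (U): U=WWGR F=RBGY R=WORB B=GGWB L=RYOO
After move 4 (F): F=GRYB U=WWOY R=GORB D=RWYO L=RYOB
After move 5 (F): F=YGBR U=WWBY R=OOYB D=RGYO L=RROW
After move 6 (U): U=BWYW F=OOBR R=GGYB B=RRWB L=YGOW
After move 7 (U): U=YBWW F=GGBR R=RRYB B=YGWB L=OOOW
Query: L face = OOOW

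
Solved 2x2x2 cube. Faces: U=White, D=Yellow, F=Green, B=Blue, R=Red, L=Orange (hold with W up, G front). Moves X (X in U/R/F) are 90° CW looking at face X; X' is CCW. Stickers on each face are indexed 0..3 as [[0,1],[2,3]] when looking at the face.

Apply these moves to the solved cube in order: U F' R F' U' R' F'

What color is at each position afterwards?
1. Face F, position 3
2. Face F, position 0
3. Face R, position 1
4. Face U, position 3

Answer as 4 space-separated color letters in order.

Answer: R R B O

Derivation:
After move 1 (U): U=WWWW F=RRGG R=BBRR B=OOBB L=GGOO
After move 2 (F'): F=RGRG U=WWBR R=YBYR D=GOYY L=GWOW
After move 3 (R): R=YYRB U=WGBG F=RORY D=GBYO B=ROWB
After move 4 (F'): F=OYRR U=WGYR R=BYGB D=WWYO L=GGOB
After move 5 (U'): U=GRWY F=GGRR R=OYGB B=BYWB L=ROOB
After move 6 (R'): R=YBOG U=GWWB F=GRRY D=WGYR B=OYWB
After move 7 (F'): F=RYGR U=GWYO R=GBWG D=OBYR L=RBOW
Query 1: F[3] = R
Query 2: F[0] = R
Query 3: R[1] = B
Query 4: U[3] = O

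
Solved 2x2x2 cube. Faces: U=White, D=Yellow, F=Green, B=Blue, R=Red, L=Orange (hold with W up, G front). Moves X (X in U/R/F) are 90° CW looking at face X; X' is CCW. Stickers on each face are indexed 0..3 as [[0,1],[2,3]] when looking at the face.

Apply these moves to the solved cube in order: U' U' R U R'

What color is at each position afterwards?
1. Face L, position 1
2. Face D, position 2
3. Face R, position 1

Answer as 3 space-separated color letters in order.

Answer: Y Y O

Derivation:
After move 1 (U'): U=WWWW F=OOGG R=GGRR B=RRBB L=BBOO
After move 2 (U'): U=WWWW F=BBGG R=OORR B=GGBB L=RROO
After move 3 (R): R=RORO U=WBWG F=BYGY D=YBYG B=WGWB
After move 4 (U): U=WWGB F=ROGY R=WGRO B=RRWB L=BYOO
After move 5 (R'): R=GOWR U=WWGR F=RWGB D=YOYY B=GRBB
Query 1: L[1] = Y
Query 2: D[2] = Y
Query 3: R[1] = O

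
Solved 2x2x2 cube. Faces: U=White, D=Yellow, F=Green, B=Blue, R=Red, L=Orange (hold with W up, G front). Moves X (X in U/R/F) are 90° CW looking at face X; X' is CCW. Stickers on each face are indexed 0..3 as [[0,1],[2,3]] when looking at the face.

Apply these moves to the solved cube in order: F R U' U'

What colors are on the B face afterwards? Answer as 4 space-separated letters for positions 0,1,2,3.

After move 1 (F): F=GGGG U=WWOO R=WRWR D=RRYY L=OYOY
After move 2 (R): R=WWRR U=WGOG F=GRGY D=RBYB B=OBWB
After move 3 (U'): U=GGWO F=OYGY R=GRRR B=WWWB L=OBOY
After move 4 (U'): U=GOGW F=OBGY R=OYRR B=GRWB L=WWOY
Query: B face = GRWB

Answer: G R W B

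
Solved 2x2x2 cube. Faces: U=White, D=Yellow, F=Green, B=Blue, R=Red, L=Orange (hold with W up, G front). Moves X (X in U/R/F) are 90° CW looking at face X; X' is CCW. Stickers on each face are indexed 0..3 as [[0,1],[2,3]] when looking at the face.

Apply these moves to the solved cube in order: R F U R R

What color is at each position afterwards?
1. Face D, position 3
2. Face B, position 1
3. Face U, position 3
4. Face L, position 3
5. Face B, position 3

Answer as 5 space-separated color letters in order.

After move 1 (R): R=RRRR U=WGWG F=GYGY D=YBYB B=WBWB
After move 2 (F): F=GGYY U=WGOO R=WRGR D=RRYB L=OYOB
After move 3 (U): U=OWOG F=WRYY R=WBGR B=OYWB L=GGOB
After move 4 (R): R=GWRB U=OROY F=WRYB D=RWYO B=GYWB
After move 5 (R): R=RGBW U=OROB F=WWYO D=RWYG B=YYRB
Query 1: D[3] = G
Query 2: B[1] = Y
Query 3: U[3] = B
Query 4: L[3] = B
Query 5: B[3] = B

Answer: G Y B B B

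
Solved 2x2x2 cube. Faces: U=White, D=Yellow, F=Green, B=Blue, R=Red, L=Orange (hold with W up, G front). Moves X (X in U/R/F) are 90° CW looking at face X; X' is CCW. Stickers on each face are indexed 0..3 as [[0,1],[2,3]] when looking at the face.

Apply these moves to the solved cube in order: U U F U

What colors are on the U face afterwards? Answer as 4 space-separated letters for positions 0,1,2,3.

Answer: O W R W

Derivation:
After move 1 (U): U=WWWW F=RRGG R=BBRR B=OOBB L=GGOO
After move 2 (U): U=WWWW F=BBGG R=OORR B=GGBB L=RROO
After move 3 (F): F=GBGB U=WWOR R=WOWR D=ROYY L=RYOY
After move 4 (U): U=OWRW F=WOGB R=GGWR B=RYBB L=GBOY
Query: U face = OWRW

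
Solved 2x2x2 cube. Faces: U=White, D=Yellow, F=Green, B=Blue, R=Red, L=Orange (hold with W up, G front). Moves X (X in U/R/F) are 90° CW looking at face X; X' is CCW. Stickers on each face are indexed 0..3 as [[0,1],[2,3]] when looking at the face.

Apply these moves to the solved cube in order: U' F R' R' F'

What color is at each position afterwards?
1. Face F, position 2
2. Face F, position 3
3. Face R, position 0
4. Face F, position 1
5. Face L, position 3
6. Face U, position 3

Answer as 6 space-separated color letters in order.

Answer: G G W R O G

Derivation:
After move 1 (U'): U=WWWW F=OOGG R=GGRR B=RRBB L=BBOO
After move 2 (F): F=GOGO U=WWOB R=WGWR D=RGYY L=BYOY
After move 3 (R'): R=GRWW U=WBOR F=GWGB D=ROYO B=YRGB
After move 4 (R'): R=RWGW U=WGOY F=GBGR D=RWYB B=OROB
After move 5 (F'): F=BRGG U=WGRG R=WWRW D=YYYB L=BYOO
Query 1: F[2] = G
Query 2: F[3] = G
Query 3: R[0] = W
Query 4: F[1] = R
Query 5: L[3] = O
Query 6: U[3] = G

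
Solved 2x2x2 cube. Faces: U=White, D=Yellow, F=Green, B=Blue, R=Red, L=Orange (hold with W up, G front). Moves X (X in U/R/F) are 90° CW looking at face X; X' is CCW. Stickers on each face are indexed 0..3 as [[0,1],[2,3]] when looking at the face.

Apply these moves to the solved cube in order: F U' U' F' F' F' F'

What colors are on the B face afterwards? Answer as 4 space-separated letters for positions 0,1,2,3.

After move 1 (F): F=GGGG U=WWOO R=WRWR D=RRYY L=OYOY
After move 2 (U'): U=WOWO F=OYGG R=GGWR B=WRBB L=BBOY
After move 3 (U'): U=OOWW F=BBGG R=OYWR B=GGBB L=WROY
After move 4 (F'): F=BGBG U=OOOW R=RYRR D=RYYY L=WWOW
After move 5 (F'): F=GGBB U=OORR R=YYRR D=WWYY L=WWOO
After move 6 (F'): F=GBGB U=OOYR R=WYWR D=WOYY L=WROR
After move 7 (F'): F=BBGG U=OOWW R=OYWR D=RRYY L=WROY
Query: B face = GGBB

Answer: G G B B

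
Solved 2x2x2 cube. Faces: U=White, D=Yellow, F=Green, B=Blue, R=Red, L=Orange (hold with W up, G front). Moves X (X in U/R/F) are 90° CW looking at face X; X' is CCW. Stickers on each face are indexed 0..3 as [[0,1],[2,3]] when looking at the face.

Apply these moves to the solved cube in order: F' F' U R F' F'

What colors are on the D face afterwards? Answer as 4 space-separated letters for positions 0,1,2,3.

Answer: G Y Y O

Derivation:
After move 1 (F'): F=GGGG U=WWRR R=YRYR D=OOYY L=OWOW
After move 2 (F'): F=GGGG U=WWYY R=OROR D=WWYY L=OROR
After move 3 (U): U=YWYW F=ORGG R=BBOR B=ORBB L=GGOR
After move 4 (R): R=OBRB U=YRYG F=OWGY D=WBYO B=WRWB
After move 5 (F'): F=WYOG U=YROR R=BBWB D=GRYO L=GGOY
After move 6 (F'): F=YGWO U=YRBW R=RBGB D=GYYO L=GROO
Query: D face = GYYO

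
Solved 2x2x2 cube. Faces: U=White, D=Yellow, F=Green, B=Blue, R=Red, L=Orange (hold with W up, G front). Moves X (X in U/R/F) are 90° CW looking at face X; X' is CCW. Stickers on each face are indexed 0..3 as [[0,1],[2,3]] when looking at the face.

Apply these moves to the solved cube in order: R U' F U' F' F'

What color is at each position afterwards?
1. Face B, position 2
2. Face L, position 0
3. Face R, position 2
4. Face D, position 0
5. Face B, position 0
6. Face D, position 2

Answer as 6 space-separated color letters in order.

Answer: W R R O W Y

Derivation:
After move 1 (R): R=RRRR U=WGWG F=GYGY D=YBYB B=WBWB
After move 2 (U'): U=GGWW F=OOGY R=GYRR B=RRWB L=WBOO
After move 3 (F): F=GOYO U=GGOB R=WYWR D=RGYB L=WYOB
After move 4 (U'): U=GBGO F=WYYO R=GOWR B=WYWB L=RROB
After move 5 (F'): F=YOWY U=GBGW R=GORR D=RBYB L=ROOG
After move 6 (F'): F=OYYW U=GBGR R=BORR D=OGYB L=RWOG
Query 1: B[2] = W
Query 2: L[0] = R
Query 3: R[2] = R
Query 4: D[0] = O
Query 5: B[0] = W
Query 6: D[2] = Y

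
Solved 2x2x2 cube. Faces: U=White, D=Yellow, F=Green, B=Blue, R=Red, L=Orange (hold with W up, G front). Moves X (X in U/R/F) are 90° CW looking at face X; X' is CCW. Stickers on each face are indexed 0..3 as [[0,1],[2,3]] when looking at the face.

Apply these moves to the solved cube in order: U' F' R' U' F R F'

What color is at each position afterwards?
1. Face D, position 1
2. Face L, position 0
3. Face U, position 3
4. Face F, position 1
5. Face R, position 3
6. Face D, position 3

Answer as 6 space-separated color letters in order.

After move 1 (U'): U=WWWW F=OOGG R=GGRR B=RRBB L=BBOO
After move 2 (F'): F=OGOG U=WWGR R=YGYR D=BOYY L=BWOW
After move 3 (R'): R=GRYY U=WBGR F=OWOR D=BGYG B=YROB
After move 4 (U'): U=BRWG F=BWOR R=OWYY B=GROB L=YROW
After move 5 (F): F=OBRW U=BRWR R=WWGY D=YOYG L=YBOG
After move 6 (R): R=GWYW U=BBWW F=OORG D=YOYG B=RRRB
After move 7 (F'): F=OGOR U=BBGY R=OWYW D=BGYG L=YWOW
Query 1: D[1] = G
Query 2: L[0] = Y
Query 3: U[3] = Y
Query 4: F[1] = G
Query 5: R[3] = W
Query 6: D[3] = G

Answer: G Y Y G W G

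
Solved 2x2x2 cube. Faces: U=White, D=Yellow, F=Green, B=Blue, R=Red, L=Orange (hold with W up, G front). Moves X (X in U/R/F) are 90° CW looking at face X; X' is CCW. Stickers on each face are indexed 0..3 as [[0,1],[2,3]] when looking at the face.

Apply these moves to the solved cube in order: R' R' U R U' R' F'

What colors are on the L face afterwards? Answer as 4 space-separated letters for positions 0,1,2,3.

After move 1 (R'): R=RRRR U=WBWB F=GWGW D=YGYG B=YBYB
After move 2 (R'): R=RRRR U=WYWY F=GBGB D=YWYW B=GBGB
After move 3 (U): U=WWYY F=RRGB R=GBRR B=OOGB L=GBOO
After move 4 (R): R=RGRB U=WRYB F=RWGW D=YGYO B=YOWB
After move 5 (U'): U=RBWY F=GBGW R=RWRB B=RGWB L=YOOO
After move 6 (R'): R=WBRR U=RWWR F=GBGY D=YBYW B=OGGB
After move 7 (F'): F=BYGG U=RWWR R=BBYR D=OOYW L=YROW
Query: L face = YROW

Answer: Y R O W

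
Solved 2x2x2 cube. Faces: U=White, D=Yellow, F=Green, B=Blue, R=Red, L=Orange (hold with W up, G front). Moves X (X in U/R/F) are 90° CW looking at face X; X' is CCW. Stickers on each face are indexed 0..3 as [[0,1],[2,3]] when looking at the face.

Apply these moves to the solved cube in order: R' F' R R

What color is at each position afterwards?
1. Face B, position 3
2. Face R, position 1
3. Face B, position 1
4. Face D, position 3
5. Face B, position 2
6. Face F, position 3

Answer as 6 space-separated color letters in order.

After move 1 (R'): R=RRRR U=WBWB F=GWGW D=YGYG B=YBYB
After move 2 (F'): F=WWGG U=WBRR R=GRYR D=OOYG L=OBOW
After move 3 (R): R=YGRR U=WWRG F=WOGG D=OYYY B=RBBB
After move 4 (R): R=RYRG U=WORG F=WYGY D=OBYR B=GBWB
Query 1: B[3] = B
Query 2: R[1] = Y
Query 3: B[1] = B
Query 4: D[3] = R
Query 5: B[2] = W
Query 6: F[3] = Y

Answer: B Y B R W Y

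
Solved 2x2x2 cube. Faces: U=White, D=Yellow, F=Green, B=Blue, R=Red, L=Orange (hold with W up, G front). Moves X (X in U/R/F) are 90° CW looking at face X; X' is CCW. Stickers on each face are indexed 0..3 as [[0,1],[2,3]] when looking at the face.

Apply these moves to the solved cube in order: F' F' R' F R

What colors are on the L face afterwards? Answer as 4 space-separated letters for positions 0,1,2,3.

After move 1 (F'): F=GGGG U=WWRR R=YRYR D=OOYY L=OWOW
After move 2 (F'): F=GGGG U=WWYY R=OROR D=WWYY L=OROR
After move 3 (R'): R=RROO U=WBYB F=GWGY D=WGYG B=YBWB
After move 4 (F): F=GGYW U=WBRR R=YRBO D=ORYG L=OWOG
After move 5 (R): R=BYOR U=WGRW F=GRYG D=OWYY B=RBBB
Query: L face = OWOG

Answer: O W O G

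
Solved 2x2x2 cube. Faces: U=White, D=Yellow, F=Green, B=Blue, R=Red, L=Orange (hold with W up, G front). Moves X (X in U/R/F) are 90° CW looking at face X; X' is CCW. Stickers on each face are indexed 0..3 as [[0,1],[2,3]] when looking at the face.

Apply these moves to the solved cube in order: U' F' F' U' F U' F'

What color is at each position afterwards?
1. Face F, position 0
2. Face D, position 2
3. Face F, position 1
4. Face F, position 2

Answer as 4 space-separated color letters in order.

Answer: W Y R R

Derivation:
After move 1 (U'): U=WWWW F=OOGG R=GGRR B=RRBB L=BBOO
After move 2 (F'): F=OGOG U=WWGR R=YGYR D=BOYY L=BWOW
After move 3 (F'): F=GGOO U=WWYY R=OGBR D=WWYY L=BROG
After move 4 (U'): U=WYWY F=BROO R=GGBR B=OGBB L=RROG
After move 5 (F): F=OBOR U=WYGR R=WGYR D=BGYY L=RWOW
After move 6 (U'): U=YRWG F=RWOR R=OBYR B=WGBB L=OGOW
After move 7 (F'): F=WRRO U=YROY R=GBBR D=GWYY L=OGOW
Query 1: F[0] = W
Query 2: D[2] = Y
Query 3: F[1] = R
Query 4: F[2] = R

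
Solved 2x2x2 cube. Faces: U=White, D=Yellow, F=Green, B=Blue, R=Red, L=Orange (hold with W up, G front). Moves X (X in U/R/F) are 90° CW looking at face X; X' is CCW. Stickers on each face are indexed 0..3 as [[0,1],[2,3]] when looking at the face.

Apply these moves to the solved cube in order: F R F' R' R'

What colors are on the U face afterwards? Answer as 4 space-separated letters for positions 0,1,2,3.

Answer: W Y W B

Derivation:
After move 1 (F): F=GGGG U=WWOO R=WRWR D=RRYY L=OYOY
After move 2 (R): R=WWRR U=WGOG F=GRGY D=RBYB B=OBWB
After move 3 (F'): F=RYGG U=WGWR R=BWRR D=YYYB L=OGOO
After move 4 (R'): R=WRBR U=WWWO F=RGGR D=YYYG B=BBYB
After move 5 (R'): R=RRWB U=WYWB F=RWGO D=YGYR B=GBYB
Query: U face = WYWB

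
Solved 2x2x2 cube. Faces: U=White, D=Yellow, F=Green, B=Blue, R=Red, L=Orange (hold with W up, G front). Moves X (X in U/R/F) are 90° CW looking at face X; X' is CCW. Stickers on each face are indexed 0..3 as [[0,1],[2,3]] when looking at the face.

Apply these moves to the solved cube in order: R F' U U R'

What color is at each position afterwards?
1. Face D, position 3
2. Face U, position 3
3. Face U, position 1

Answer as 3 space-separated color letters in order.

Answer: G Y W

Derivation:
After move 1 (R): R=RRRR U=WGWG F=GYGY D=YBYB B=WBWB
After move 2 (F'): F=YYGG U=WGRR R=BRYR D=OOYB L=OGOW
After move 3 (U): U=RWRG F=BRGG R=WBYR B=OGWB L=YYOW
After move 4 (U): U=RRGW F=WBGG R=OGYR B=YYWB L=BROW
After move 5 (R'): R=GROY U=RWGY F=WRGW D=OBYG B=BYOB
Query 1: D[3] = G
Query 2: U[3] = Y
Query 3: U[1] = W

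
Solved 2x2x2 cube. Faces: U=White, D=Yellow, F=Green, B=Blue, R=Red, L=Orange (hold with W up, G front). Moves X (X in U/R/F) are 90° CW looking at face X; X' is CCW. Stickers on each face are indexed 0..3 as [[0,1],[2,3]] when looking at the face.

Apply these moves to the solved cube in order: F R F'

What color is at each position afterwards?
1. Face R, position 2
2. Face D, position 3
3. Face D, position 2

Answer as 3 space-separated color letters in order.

After move 1 (F): F=GGGG U=WWOO R=WRWR D=RRYY L=OYOY
After move 2 (R): R=WWRR U=WGOG F=GRGY D=RBYB B=OBWB
After move 3 (F'): F=RYGG U=WGWR R=BWRR D=YYYB L=OGOO
Query 1: R[2] = R
Query 2: D[3] = B
Query 3: D[2] = Y

Answer: R B Y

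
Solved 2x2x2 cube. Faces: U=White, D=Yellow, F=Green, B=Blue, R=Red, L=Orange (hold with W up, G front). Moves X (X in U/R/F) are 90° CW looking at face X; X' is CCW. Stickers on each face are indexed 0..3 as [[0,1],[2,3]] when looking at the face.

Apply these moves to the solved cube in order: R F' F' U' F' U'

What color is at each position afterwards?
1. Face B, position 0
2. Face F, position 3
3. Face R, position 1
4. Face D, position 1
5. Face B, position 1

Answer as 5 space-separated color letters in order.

Answer: W Y G R G

Derivation:
After move 1 (R): R=RRRR U=WGWG F=GYGY D=YBYB B=WBWB
After move 2 (F'): F=YYGG U=WGRR R=BRYR D=OOYB L=OGOW
After move 3 (F'): F=YGYG U=WGBY R=OROR D=GWYB L=OROR
After move 4 (U'): U=GYWB F=ORYG R=YGOR B=ORWB L=WBOR
After move 5 (F'): F=RGOY U=GYYO R=WGGR D=BRYB L=WBOW
After move 6 (U'): U=YOGY F=WBOY R=RGGR B=WGWB L=OROW
Query 1: B[0] = W
Query 2: F[3] = Y
Query 3: R[1] = G
Query 4: D[1] = R
Query 5: B[1] = G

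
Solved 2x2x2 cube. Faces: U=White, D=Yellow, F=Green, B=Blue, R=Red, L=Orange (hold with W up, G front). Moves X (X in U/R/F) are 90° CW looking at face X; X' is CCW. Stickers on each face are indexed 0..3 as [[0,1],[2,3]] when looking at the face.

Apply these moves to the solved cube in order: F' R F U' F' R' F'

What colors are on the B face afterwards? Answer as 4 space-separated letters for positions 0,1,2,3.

After move 1 (F'): F=GGGG U=WWRR R=YRYR D=OOYY L=OWOW
After move 2 (R): R=YYRR U=WGRG F=GOGY D=OBYB B=RBWB
After move 3 (F): F=GGYO U=WGWW R=RYGR D=RYYB L=OOOB
After move 4 (U'): U=GWWW F=OOYO R=GGGR B=RYWB L=RBOB
After move 5 (F'): F=OOOY U=GWGG R=YGRR D=BBYB L=RWOW
After move 6 (R'): R=GRYR U=GWGR F=OWOG D=BOYY B=BYBB
After move 7 (F'): F=WGOO U=GWGY R=ORBR D=WWYY L=RROG
Query: B face = BYBB

Answer: B Y B B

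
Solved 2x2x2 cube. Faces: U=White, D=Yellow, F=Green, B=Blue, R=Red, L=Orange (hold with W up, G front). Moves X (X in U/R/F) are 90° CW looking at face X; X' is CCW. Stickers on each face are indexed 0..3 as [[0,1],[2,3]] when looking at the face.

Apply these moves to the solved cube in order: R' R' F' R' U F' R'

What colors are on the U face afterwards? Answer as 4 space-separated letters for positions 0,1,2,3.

After move 1 (R'): R=RRRR U=WBWB F=GWGW D=YGYG B=YBYB
After move 2 (R'): R=RRRR U=WYWY F=GBGB D=YWYW B=GBGB
After move 3 (F'): F=BBGG U=WYRR R=WRYR D=OOYW L=OYOW
After move 4 (R'): R=RRWY U=WGRG F=BYGR D=OBYG B=WBOB
After move 5 (U): U=RWGG F=RRGR R=WBWY B=OYOB L=BYOW
After move 6 (F'): F=RRRG U=RWWW R=BBOY D=YWYG L=BGOG
After move 7 (R'): R=BYBO U=ROWO F=RWRW D=YRYG B=GYWB
Query: U face = ROWO

Answer: R O W O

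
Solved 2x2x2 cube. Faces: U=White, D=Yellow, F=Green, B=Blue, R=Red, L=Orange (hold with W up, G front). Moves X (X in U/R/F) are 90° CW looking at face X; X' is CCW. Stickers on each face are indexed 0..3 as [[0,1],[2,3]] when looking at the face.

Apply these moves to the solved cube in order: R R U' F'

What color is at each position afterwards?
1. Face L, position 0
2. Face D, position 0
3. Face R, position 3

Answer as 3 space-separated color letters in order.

After move 1 (R): R=RRRR U=WGWG F=GYGY D=YBYB B=WBWB
After move 2 (R): R=RRRR U=WYWY F=GBGB D=YWYW B=GBGB
After move 3 (U'): U=YYWW F=OOGB R=GBRR B=RRGB L=GBOO
After move 4 (F'): F=OBOG U=YYGR R=WBYR D=BOYW L=GWOW
Query 1: L[0] = G
Query 2: D[0] = B
Query 3: R[3] = R

Answer: G B R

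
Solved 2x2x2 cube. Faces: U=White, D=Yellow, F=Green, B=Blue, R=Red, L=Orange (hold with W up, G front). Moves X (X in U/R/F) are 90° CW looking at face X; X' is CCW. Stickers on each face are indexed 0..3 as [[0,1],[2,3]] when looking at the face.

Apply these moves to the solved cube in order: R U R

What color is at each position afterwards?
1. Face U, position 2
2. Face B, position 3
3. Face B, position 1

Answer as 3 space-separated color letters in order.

After move 1 (R): R=RRRR U=WGWG F=GYGY D=YBYB B=WBWB
After move 2 (U): U=WWGG F=RRGY R=WBRR B=OOWB L=GYOO
After move 3 (R): R=RWRB U=WRGY F=RBGB D=YWYO B=GOWB
Query 1: U[2] = G
Query 2: B[3] = B
Query 3: B[1] = O

Answer: G B O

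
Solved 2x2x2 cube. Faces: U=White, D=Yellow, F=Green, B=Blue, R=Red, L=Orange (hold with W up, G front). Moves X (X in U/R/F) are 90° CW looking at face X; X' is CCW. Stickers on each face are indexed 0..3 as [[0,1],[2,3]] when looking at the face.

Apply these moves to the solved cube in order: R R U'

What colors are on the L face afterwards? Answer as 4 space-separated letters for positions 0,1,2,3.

Answer: G B O O

Derivation:
After move 1 (R): R=RRRR U=WGWG F=GYGY D=YBYB B=WBWB
After move 2 (R): R=RRRR U=WYWY F=GBGB D=YWYW B=GBGB
After move 3 (U'): U=YYWW F=OOGB R=GBRR B=RRGB L=GBOO
Query: L face = GBOO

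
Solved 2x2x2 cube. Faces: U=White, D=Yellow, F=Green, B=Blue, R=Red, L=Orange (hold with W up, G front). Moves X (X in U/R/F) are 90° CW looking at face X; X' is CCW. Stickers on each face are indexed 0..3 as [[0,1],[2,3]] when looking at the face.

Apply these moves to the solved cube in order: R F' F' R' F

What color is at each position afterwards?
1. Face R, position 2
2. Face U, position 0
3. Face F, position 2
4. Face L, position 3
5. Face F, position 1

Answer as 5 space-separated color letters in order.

Answer: W W Y G Y

Derivation:
After move 1 (R): R=RRRR U=WGWG F=GYGY D=YBYB B=WBWB
After move 2 (F'): F=YYGG U=WGRR R=BRYR D=OOYB L=OGOW
After move 3 (F'): F=YGYG U=WGBY R=OROR D=GWYB L=OROR
After move 4 (R'): R=RROO U=WWBW F=YGYY D=GGYG B=BBWB
After move 5 (F): F=YYYG U=WWRR R=BRWO D=ORYG L=OGOG
Query 1: R[2] = W
Query 2: U[0] = W
Query 3: F[2] = Y
Query 4: L[3] = G
Query 5: F[1] = Y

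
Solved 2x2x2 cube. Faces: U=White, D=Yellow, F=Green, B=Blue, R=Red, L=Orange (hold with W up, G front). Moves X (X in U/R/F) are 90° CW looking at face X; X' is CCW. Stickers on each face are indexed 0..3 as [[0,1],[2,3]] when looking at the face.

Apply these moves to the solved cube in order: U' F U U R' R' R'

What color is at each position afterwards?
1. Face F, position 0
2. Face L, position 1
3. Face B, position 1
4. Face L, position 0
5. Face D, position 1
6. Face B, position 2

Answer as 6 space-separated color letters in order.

After move 1 (U'): U=WWWW F=OOGG R=GGRR B=RRBB L=BBOO
After move 2 (F): F=GOGO U=WWOB R=WGWR D=RGYY L=BYOY
After move 3 (U): U=OWBW F=WGGO R=RRWR B=BYBB L=GOOY
After move 4 (U): U=BOWW F=RRGO R=BYWR B=GOBB L=WGOY
After move 5 (R'): R=YRBW U=BBWG F=ROGW D=RRYO B=YOGB
After move 6 (R'): R=RWYB U=BGWY F=RBGG D=ROYW B=OORB
After move 7 (R'): R=WBRY U=BRWO F=RGGY D=RBYG B=WOOB
Query 1: F[0] = R
Query 2: L[1] = G
Query 3: B[1] = O
Query 4: L[0] = W
Query 5: D[1] = B
Query 6: B[2] = O

Answer: R G O W B O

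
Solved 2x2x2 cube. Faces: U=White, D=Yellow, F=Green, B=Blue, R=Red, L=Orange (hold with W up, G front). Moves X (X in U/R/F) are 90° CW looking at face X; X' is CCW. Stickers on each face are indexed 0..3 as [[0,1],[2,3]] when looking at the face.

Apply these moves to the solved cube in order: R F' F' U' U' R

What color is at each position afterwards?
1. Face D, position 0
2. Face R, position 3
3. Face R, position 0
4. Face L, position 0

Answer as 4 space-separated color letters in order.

Answer: G R O O

Derivation:
After move 1 (R): R=RRRR U=WGWG F=GYGY D=YBYB B=WBWB
After move 2 (F'): F=YYGG U=WGRR R=BRYR D=OOYB L=OGOW
After move 3 (F'): F=YGYG U=WGBY R=OROR D=GWYB L=OROR
After move 4 (U'): U=GYWB F=ORYG R=YGOR B=ORWB L=WBOR
After move 5 (U'): U=YBGW F=WBYG R=OROR B=YGWB L=OROR
After move 6 (R): R=OORR U=YBGG F=WWYB D=GWYY B=WGBB
Query 1: D[0] = G
Query 2: R[3] = R
Query 3: R[0] = O
Query 4: L[0] = O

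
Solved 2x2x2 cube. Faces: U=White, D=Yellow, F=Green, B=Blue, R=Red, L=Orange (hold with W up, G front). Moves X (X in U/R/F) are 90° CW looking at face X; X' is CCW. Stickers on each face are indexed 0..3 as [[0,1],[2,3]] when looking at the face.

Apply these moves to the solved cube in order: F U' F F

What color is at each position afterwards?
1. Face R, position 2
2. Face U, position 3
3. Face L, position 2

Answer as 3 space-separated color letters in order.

After move 1 (F): F=GGGG U=WWOO R=WRWR D=RRYY L=OYOY
After move 2 (U'): U=WOWO F=OYGG R=GGWR B=WRBB L=BBOY
After move 3 (F): F=GOGY U=WOYB R=WGOR D=WGYY L=BROR
After move 4 (F): F=GGYO U=WORR R=YGBR D=OWYY L=BWOG
Query 1: R[2] = B
Query 2: U[3] = R
Query 3: L[2] = O

Answer: B R O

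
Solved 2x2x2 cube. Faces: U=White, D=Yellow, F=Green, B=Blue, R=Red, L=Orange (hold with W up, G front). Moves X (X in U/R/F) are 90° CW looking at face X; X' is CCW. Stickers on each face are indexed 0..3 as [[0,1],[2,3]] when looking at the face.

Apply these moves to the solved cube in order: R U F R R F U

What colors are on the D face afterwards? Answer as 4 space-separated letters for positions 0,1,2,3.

Answer: B R Y Y

Derivation:
After move 1 (R): R=RRRR U=WGWG F=GYGY D=YBYB B=WBWB
After move 2 (U): U=WWGG F=RRGY R=WBRR B=OOWB L=GYOO
After move 3 (F): F=GRYR U=WWOY R=GBGR D=RWYB L=GYOB
After move 4 (R): R=GGRB U=WROR F=GWYB D=RWYO B=YOWB
After move 5 (R): R=RGBG U=WWOB F=GWYO D=RWYY B=RORB
After move 6 (F): F=YGOW U=WWBY R=OGBG D=BRYY L=GROW
After move 7 (U): U=BWYW F=OGOW R=ROBG B=GRRB L=YGOW
Query: D face = BRYY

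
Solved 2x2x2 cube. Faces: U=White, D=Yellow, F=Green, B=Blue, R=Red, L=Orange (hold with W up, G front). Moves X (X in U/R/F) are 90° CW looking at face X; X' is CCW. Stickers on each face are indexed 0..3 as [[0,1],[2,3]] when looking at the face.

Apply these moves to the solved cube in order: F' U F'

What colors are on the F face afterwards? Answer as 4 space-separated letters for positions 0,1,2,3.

After move 1 (F'): F=GGGG U=WWRR R=YRYR D=OOYY L=OWOW
After move 2 (U): U=RWRW F=YRGG R=BBYR B=OWBB L=GGOW
After move 3 (F'): F=RGYG U=RWBY R=OBOR D=GWYY L=GWOR
Query: F face = RGYG

Answer: R G Y G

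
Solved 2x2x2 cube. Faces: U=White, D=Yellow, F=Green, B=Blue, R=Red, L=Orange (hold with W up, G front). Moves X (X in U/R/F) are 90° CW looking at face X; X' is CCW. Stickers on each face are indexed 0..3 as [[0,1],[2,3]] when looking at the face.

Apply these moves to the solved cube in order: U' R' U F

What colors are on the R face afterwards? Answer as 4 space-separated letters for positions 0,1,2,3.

Answer: R R B R

Derivation:
After move 1 (U'): U=WWWW F=OOGG R=GGRR B=RRBB L=BBOO
After move 2 (R'): R=GRGR U=WBWR F=OWGW D=YOYG B=YRYB
After move 3 (U): U=WWRB F=GRGW R=YRGR B=BBYB L=OWOO
After move 4 (F): F=GGWR U=WWOW R=RRBR D=GYYG L=OYOO
Query: R face = RRBR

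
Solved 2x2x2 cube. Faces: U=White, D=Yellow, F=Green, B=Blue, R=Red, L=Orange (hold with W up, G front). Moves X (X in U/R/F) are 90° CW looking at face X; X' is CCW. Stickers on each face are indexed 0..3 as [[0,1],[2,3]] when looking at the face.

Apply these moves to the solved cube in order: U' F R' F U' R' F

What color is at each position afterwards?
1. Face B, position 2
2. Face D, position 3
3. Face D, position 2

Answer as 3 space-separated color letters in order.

Answer: G W Y

Derivation:
After move 1 (U'): U=WWWW F=OOGG R=GGRR B=RRBB L=BBOO
After move 2 (F): F=GOGO U=WWOB R=WGWR D=RGYY L=BYOY
After move 3 (R'): R=GRWW U=WBOR F=GWGB D=ROYO B=YRGB
After move 4 (F): F=GGBW U=WBYY R=ORRW D=WGYO L=BROO
After move 5 (U'): U=BYWY F=BRBW R=GGRW B=ORGB L=YROO
After move 6 (R'): R=GWGR U=BGWO F=BYBY D=WRYW B=ORGB
After move 7 (F): F=BBYY U=BGOR R=WWOR D=GGYW L=YWOR
Query 1: B[2] = G
Query 2: D[3] = W
Query 3: D[2] = Y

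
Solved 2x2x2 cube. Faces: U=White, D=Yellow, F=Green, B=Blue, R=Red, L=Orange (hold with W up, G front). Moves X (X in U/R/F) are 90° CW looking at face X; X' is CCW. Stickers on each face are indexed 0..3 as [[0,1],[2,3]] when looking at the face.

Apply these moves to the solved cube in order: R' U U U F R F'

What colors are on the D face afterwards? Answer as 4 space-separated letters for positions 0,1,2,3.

After move 1 (R'): R=RRRR U=WBWB F=GWGW D=YGYG B=YBYB
After move 2 (U): U=WWBB F=RRGW R=YBRR B=OOYB L=GWOO
After move 3 (U): U=BWBW F=YBGW R=OORR B=GWYB L=RROO
After move 4 (U): U=BBWW F=OOGW R=GWRR B=RRYB L=YBOO
After move 5 (F): F=GOWO U=BBOB R=WWWR D=RGYG L=YYOG
After move 6 (R): R=WWRW U=BOOO F=GGWG D=RYYR B=BRBB
After move 7 (F'): F=GGGW U=BOWR R=YWRW D=YGYR L=YOOO
Query: D face = YGYR

Answer: Y G Y R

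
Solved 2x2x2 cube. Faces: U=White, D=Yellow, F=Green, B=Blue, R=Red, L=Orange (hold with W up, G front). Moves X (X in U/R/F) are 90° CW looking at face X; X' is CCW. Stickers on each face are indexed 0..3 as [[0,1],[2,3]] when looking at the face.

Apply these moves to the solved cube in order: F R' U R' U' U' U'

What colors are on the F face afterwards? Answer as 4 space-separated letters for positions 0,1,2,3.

After move 1 (F): F=GGGG U=WWOO R=WRWR D=RRYY L=OYOY
After move 2 (R'): R=RRWW U=WBOB F=GWGO D=RGYG B=YBRB
After move 3 (U): U=OWBB F=RRGO R=YBWW B=OYRB L=GWOY
After move 4 (R'): R=BWYW U=ORBO F=RWGB D=RRYO B=GYGB
After move 5 (U'): U=ROOB F=GWGB R=RWYW B=BWGB L=GYOY
After move 6 (U'): U=OBRO F=GYGB R=GWYW B=RWGB L=BWOY
After move 7 (U'): U=BOOR F=BWGB R=GYYW B=GWGB L=RWOY
Query: F face = BWGB

Answer: B W G B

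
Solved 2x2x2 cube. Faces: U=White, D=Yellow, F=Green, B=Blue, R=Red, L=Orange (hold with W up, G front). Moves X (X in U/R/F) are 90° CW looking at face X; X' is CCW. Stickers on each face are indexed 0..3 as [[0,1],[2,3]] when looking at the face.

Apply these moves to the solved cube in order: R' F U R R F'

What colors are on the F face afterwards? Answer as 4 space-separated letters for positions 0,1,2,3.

After move 1 (R'): R=RRRR U=WBWB F=GWGW D=YGYG B=YBYB
After move 2 (F): F=GGWW U=WBOO R=WRBR D=RRYG L=OYOG
After move 3 (U): U=OWOB F=WRWW R=YBBR B=OYYB L=GGOG
After move 4 (R): R=BYRB U=OROW F=WRWG D=RYYO B=BYWB
After move 5 (R): R=RBBY U=OROG F=WYWO D=RWYB B=WYRB
After move 6 (F'): F=YOWW U=ORRB R=WBRY D=GGYB L=GGOO
Query: F face = YOWW

Answer: Y O W W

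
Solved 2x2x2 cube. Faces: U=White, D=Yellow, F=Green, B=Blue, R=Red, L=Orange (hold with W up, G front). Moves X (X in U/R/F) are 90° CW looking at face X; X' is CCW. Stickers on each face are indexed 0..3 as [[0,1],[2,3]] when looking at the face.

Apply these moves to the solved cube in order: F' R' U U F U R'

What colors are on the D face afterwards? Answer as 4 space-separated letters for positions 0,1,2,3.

Answer: Y W Y B

Derivation:
After move 1 (F'): F=GGGG U=WWRR R=YRYR D=OOYY L=OWOW
After move 2 (R'): R=RRYY U=WBRB F=GWGR D=OGYG B=YBOB
After move 3 (U): U=RWBB F=RRGR R=YBYY B=OWOB L=GWOW
After move 4 (U): U=BRBW F=YBGR R=OWYY B=GWOB L=RROW
After move 5 (F): F=GYRB U=BRWR R=BWWY D=YOYG L=ROOG
After move 6 (U): U=WBRR F=BWRB R=GWWY B=ROOB L=GYOG
After move 7 (R'): R=WYGW U=WORR F=BBRR D=YWYB B=GOOB
Query: D face = YWYB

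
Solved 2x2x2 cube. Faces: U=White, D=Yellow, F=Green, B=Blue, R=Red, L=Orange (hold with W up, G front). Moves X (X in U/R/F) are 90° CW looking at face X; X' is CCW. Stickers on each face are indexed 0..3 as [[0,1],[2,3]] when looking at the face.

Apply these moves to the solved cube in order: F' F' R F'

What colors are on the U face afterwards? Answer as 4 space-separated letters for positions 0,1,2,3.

Answer: W G O R

Derivation:
After move 1 (F'): F=GGGG U=WWRR R=YRYR D=OOYY L=OWOW
After move 2 (F'): F=GGGG U=WWYY R=OROR D=WWYY L=OROR
After move 3 (R): R=OORR U=WGYG F=GWGY D=WBYB B=YBWB
After move 4 (F'): F=WYGG U=WGOR R=BOWR D=RRYB L=OGOY
Query: U face = WGOR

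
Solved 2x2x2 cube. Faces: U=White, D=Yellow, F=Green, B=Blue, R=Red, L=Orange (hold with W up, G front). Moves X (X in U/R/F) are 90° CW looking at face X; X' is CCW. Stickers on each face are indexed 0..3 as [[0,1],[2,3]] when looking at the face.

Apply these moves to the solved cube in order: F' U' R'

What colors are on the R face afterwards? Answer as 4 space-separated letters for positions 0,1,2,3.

Answer: G R G Y

Derivation:
After move 1 (F'): F=GGGG U=WWRR R=YRYR D=OOYY L=OWOW
After move 2 (U'): U=WRWR F=OWGG R=GGYR B=YRBB L=BBOW
After move 3 (R'): R=GRGY U=WBWY F=ORGR D=OWYG B=YROB
Query: R face = GRGY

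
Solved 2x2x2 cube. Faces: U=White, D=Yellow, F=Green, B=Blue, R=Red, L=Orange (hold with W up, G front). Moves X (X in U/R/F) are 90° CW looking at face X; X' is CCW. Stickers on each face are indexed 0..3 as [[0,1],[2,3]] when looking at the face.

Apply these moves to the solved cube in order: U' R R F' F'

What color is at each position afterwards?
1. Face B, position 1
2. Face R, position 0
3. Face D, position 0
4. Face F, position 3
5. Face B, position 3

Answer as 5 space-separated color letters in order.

Answer: R O Y O B

Derivation:
After move 1 (U'): U=WWWW F=OOGG R=GGRR B=RRBB L=BBOO
After move 2 (R): R=RGRG U=WOWG F=OYGY D=YBYR B=WRWB
After move 3 (R): R=RRGG U=WYWY F=OBGR D=YWYW B=GROB
After move 4 (F'): F=BROG U=WYRG R=WRYG D=BOYW L=BYOW
After move 5 (F'): F=RGBO U=WYWY R=ORBG D=YWYW L=BGOR
Query 1: B[1] = R
Query 2: R[0] = O
Query 3: D[0] = Y
Query 4: F[3] = O
Query 5: B[3] = B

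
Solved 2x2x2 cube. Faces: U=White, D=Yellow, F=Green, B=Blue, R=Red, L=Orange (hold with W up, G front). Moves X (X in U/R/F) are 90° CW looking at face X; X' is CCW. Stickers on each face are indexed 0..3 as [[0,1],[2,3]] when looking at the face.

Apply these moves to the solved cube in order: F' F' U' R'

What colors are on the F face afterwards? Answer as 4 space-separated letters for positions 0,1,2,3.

After move 1 (F'): F=GGGG U=WWRR R=YRYR D=OOYY L=OWOW
After move 2 (F'): F=GGGG U=WWYY R=OROR D=WWYY L=OROR
After move 3 (U'): U=WYWY F=ORGG R=GGOR B=ORBB L=BBOR
After move 4 (R'): R=GRGO U=WBWO F=OYGY D=WRYG B=YRWB
Query: F face = OYGY

Answer: O Y G Y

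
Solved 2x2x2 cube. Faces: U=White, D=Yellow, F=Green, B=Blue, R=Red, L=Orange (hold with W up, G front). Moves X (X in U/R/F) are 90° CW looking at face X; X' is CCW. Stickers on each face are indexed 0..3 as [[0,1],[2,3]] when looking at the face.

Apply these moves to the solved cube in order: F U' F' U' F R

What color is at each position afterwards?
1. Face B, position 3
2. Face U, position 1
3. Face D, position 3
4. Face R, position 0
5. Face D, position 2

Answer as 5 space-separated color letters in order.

Answer: B B R G Y

Derivation:
After move 1 (F): F=GGGG U=WWOO R=WRWR D=RRYY L=OYOY
After move 2 (U'): U=WOWO F=OYGG R=GGWR B=WRBB L=BBOY
After move 3 (F'): F=YGOG U=WOGW R=RGRR D=BYYY L=BOOW
After move 4 (U'): U=OWWG F=BOOG R=YGRR B=RGBB L=WROW
After move 5 (F): F=OBGO U=OWWR R=WGGR D=RYYY L=WBOY
After move 6 (R): R=GWRG U=OBWO F=OYGY D=RBYR B=RGWB
Query 1: B[3] = B
Query 2: U[1] = B
Query 3: D[3] = R
Query 4: R[0] = G
Query 5: D[2] = Y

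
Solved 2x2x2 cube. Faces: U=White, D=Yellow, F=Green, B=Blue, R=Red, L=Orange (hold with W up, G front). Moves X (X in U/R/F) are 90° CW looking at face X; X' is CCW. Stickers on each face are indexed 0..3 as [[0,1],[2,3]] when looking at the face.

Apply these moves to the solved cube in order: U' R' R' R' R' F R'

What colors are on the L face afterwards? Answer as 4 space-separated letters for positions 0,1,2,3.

After move 1 (U'): U=WWWW F=OOGG R=GGRR B=RRBB L=BBOO
After move 2 (R'): R=GRGR U=WBWR F=OWGW D=YOYG B=YRYB
After move 3 (R'): R=RRGG U=WYWY F=OBGR D=YWYW B=GROB
After move 4 (R'): R=RGRG U=WOWG F=OYGY D=YBYR B=WRWB
After move 5 (R'): R=GGRR U=WWWW F=OOGG D=YYYY B=RRBB
After move 6 (F): F=GOGO U=WWOB R=WGWR D=RGYY L=BYOY
After move 7 (R'): R=GRWW U=WBOR F=GWGB D=ROYO B=YRGB
Query: L face = BYOY

Answer: B Y O Y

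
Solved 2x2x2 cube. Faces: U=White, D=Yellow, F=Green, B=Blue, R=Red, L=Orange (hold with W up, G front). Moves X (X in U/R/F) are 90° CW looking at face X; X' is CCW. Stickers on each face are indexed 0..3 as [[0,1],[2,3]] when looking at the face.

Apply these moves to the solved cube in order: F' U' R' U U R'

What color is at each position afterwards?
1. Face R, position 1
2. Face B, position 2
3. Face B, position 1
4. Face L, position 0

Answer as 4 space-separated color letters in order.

After move 1 (F'): F=GGGG U=WWRR R=YRYR D=OOYY L=OWOW
After move 2 (U'): U=WRWR F=OWGG R=GGYR B=YRBB L=BBOW
After move 3 (R'): R=GRGY U=WBWY F=ORGR D=OWYG B=YROB
After move 4 (U): U=WWYB F=GRGR R=YRGY B=BBOB L=OROW
After move 5 (U): U=YWBW F=YRGR R=BBGY B=OROB L=GROW
After move 6 (R'): R=BYBG U=YOBO F=YWGW D=ORYR B=GRWB
Query 1: R[1] = Y
Query 2: B[2] = W
Query 3: B[1] = R
Query 4: L[0] = G

Answer: Y W R G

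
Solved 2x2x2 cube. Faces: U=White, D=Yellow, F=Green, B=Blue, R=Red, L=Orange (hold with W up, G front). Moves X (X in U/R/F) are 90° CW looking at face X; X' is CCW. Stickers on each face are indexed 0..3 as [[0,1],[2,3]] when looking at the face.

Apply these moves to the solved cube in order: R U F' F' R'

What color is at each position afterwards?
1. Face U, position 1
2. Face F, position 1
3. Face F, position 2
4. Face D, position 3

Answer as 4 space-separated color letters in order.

After move 1 (R): R=RRRR U=WGWG F=GYGY D=YBYB B=WBWB
After move 2 (U): U=WWGG F=RRGY R=WBRR B=OOWB L=GYOO
After move 3 (F'): F=RYRG U=WWWR R=BBYR D=YOYB L=GGOG
After move 4 (F'): F=YGRR U=WWBY R=OBYR D=GGYB L=GROW
After move 5 (R'): R=BROY U=WWBO F=YWRY D=GGYR B=BOGB
Query 1: U[1] = W
Query 2: F[1] = W
Query 3: F[2] = R
Query 4: D[3] = R

Answer: W W R R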